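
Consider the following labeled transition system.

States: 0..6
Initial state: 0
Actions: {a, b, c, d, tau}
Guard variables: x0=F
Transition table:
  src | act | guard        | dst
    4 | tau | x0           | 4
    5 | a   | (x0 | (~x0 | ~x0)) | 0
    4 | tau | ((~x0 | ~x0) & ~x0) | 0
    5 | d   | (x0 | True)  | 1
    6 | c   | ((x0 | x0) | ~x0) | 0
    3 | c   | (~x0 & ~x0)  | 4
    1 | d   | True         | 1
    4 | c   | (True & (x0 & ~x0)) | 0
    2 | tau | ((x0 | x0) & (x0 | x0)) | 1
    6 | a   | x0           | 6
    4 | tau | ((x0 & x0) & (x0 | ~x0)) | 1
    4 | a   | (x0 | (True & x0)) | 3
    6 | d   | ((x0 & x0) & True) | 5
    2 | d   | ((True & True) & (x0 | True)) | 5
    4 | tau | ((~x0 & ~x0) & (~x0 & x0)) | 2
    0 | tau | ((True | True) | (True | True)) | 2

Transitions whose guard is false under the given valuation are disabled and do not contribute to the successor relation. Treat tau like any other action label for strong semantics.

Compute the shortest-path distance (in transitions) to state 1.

Breadth-first toward 1:
  L0 = {0}
  L1 = {2}
  L2 = {5}
  L3 = {1}
1 enters at depth 3; path tau·d·d

Answer: 3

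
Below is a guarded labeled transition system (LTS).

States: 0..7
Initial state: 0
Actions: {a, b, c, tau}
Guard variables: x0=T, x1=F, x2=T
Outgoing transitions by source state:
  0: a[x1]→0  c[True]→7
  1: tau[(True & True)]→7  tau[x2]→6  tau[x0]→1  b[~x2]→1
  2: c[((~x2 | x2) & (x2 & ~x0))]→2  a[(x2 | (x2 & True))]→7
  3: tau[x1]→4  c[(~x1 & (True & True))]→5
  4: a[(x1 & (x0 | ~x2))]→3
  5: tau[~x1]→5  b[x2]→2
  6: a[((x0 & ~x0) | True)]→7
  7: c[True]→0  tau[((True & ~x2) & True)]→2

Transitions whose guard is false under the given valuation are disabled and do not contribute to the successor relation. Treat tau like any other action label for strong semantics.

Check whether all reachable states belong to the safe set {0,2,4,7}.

Safe = {0,2,4,7}
R = {0,7}
  0: ✓
  7: ✓

Answer: INVARIANT HOLDS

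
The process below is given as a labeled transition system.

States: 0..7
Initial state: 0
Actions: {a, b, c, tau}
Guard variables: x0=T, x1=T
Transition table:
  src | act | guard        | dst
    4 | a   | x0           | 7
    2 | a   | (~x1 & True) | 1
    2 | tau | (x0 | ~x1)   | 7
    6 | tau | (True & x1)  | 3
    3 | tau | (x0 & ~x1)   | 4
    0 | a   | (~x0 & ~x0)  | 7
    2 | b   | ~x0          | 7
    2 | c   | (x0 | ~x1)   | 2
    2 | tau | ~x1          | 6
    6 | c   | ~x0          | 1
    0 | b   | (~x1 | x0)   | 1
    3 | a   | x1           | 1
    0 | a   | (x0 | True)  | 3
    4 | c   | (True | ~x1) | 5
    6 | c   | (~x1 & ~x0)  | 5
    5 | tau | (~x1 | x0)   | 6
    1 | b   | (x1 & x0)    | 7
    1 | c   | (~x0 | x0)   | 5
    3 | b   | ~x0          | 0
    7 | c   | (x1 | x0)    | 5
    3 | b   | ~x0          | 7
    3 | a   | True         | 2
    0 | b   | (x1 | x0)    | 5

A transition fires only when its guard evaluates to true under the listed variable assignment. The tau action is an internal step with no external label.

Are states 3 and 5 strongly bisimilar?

Refine partition for ~:
  round 0: {{0,1,2,3,4,5,6,7}}
  round 1: {{0},{1},{2},{3},{4},{5,6},{7}}
  round 2: {{0},{1},{2},{3},{4},{5},{6},{7}}
Fixed point at round 3; 8 class(es).
3∈{3}, 5∈{5}

Answer: NOT BISIMILAR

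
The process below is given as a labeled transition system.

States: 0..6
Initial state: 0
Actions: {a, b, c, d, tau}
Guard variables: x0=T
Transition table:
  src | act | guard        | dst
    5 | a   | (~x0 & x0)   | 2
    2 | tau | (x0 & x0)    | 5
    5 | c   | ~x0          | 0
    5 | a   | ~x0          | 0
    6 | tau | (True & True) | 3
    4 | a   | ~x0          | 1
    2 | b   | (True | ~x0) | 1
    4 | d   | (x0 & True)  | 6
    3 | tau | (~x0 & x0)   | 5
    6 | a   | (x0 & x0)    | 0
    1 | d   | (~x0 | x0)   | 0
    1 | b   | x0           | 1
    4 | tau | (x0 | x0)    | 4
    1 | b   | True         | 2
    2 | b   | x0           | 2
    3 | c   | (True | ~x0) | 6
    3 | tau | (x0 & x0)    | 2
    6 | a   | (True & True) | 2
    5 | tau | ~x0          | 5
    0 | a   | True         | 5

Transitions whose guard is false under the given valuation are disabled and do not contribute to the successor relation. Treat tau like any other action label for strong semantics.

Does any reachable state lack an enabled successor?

Answer: DEADLOCK at state 5

Trace:
R = {0,5}
  0: a→5  [deg 1]
  5: ∅  [no exit]
witness 5: a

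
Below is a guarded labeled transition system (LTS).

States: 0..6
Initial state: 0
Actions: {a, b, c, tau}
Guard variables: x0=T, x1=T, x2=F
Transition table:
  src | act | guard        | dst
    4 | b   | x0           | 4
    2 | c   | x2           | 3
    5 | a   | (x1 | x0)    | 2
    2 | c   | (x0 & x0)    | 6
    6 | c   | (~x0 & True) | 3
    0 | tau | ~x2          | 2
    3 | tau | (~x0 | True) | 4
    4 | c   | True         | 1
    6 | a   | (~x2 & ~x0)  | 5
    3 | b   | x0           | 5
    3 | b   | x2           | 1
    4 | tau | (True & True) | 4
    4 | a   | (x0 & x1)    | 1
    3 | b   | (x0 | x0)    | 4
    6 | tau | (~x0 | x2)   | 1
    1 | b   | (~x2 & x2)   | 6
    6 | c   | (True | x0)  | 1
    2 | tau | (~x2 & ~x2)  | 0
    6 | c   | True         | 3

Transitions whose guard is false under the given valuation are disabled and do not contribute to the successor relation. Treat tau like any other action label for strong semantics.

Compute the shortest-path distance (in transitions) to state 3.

Answer: 3

Analysis:
Layered search for 3:
  Layer 0: {0}
  Layer 1: {2}
  Layer 2: {6}
  Layer 3: {1,3}
3 enters at depth 3; path tau·c·c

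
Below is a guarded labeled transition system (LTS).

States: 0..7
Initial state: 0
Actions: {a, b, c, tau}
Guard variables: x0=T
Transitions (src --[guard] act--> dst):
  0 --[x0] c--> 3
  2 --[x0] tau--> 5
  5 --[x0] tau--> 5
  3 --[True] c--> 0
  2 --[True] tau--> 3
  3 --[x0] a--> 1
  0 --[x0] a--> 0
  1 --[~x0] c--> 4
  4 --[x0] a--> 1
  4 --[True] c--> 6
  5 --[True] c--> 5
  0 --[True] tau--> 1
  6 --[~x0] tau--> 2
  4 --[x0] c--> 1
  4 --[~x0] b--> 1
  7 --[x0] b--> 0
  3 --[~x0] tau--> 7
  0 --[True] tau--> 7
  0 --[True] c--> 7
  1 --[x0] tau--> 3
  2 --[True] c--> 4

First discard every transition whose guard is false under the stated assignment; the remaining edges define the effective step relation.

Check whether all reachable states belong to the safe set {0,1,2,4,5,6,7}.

Answer: INVARIANT VIOLATED at state 3

Working:
Allowed set {0,1,2,4,5,6,7}
Reachable = {0,1,3,7}
  0: ok
  1: ok
  3: VIOLATES
  7: ok
counterexample path to 3: c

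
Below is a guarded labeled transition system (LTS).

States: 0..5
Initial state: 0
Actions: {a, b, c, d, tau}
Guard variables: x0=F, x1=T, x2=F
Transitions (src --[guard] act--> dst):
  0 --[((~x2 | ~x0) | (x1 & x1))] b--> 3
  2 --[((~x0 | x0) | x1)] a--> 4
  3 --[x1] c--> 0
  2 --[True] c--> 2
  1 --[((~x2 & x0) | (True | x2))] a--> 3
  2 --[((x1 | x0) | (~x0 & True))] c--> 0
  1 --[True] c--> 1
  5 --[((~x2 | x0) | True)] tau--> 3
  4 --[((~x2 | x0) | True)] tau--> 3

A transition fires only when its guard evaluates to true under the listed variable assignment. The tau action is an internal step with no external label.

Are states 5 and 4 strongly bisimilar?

Answer: BISIMILAR

Working:
Compute ~ classes (split until stable):
  π0 = {{0,1,2,3,4,5}}
  π1 = {{0},{1,2},{3},{4,5}}
  π2 = {{0},{1},{2},{3},{4,5}}
stable after 3 split(s): 5 block(s)
class of 5: {4,5}; class of 4: {4,5}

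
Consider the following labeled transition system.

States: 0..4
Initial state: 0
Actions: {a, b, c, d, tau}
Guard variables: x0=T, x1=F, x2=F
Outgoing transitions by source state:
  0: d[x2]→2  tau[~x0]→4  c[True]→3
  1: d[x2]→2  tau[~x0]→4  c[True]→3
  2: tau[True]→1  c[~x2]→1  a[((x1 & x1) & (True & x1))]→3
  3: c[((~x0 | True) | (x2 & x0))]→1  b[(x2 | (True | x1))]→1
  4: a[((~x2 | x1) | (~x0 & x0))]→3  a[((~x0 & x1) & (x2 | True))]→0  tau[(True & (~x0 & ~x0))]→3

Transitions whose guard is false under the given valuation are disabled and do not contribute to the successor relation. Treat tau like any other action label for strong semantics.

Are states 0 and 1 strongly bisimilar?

Bisimulation quotient by refinement:
  round 0: {{0,1,2,3,4}}
  round 1: {{0,1},{2},{3},{4}}
4 equivalence class(es) (converged in 2)
class of 0: {0,1}; class of 1: {0,1}

Answer: BISIMILAR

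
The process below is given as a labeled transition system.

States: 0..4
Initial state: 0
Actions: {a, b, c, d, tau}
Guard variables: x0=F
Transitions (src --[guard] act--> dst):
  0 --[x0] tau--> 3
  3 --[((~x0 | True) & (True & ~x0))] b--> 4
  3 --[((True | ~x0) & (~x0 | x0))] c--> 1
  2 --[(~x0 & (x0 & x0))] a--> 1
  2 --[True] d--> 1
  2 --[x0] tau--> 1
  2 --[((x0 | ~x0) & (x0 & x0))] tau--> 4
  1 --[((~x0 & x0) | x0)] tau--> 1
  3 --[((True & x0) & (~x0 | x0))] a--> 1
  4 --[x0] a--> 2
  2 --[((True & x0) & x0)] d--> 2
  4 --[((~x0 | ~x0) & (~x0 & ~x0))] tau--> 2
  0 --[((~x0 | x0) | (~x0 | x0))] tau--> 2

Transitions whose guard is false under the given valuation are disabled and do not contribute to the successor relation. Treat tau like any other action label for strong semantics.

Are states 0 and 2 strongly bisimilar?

Answer: NOT BISIMILAR

Analysis:
Refine partition for ~:
  P[0] = {{0,1,2,3,4}}
  P[1] = {{0,4},{1},{2},{3}}
4 equivalence class(es) (converged in 2)
class of 0: {0,4}; class of 2: {2}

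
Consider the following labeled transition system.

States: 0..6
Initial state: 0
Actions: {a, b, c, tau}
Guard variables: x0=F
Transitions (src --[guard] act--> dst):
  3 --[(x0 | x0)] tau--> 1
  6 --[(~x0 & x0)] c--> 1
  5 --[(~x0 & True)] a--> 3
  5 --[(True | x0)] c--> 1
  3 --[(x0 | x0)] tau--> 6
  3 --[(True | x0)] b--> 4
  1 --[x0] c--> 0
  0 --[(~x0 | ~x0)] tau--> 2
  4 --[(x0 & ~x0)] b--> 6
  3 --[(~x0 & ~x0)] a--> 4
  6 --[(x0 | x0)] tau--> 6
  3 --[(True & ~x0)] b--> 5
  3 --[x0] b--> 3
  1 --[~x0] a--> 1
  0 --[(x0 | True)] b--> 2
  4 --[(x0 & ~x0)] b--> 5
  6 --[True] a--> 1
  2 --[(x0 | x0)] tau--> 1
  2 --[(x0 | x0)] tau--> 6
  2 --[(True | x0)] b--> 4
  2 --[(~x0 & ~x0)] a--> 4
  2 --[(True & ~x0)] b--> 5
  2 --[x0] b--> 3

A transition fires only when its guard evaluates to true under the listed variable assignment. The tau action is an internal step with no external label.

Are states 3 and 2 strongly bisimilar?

Answer: BISIMILAR

Working:
Compute ~ classes (split until stable):
  P[0] = {{0,1,2,3,4,5,6}}
  P[1] = {{0},{1,6},{2,3},{4},{5}}
Fixed point at round 2; 5 class(es).
[3]={2,3}  [2]={2,3}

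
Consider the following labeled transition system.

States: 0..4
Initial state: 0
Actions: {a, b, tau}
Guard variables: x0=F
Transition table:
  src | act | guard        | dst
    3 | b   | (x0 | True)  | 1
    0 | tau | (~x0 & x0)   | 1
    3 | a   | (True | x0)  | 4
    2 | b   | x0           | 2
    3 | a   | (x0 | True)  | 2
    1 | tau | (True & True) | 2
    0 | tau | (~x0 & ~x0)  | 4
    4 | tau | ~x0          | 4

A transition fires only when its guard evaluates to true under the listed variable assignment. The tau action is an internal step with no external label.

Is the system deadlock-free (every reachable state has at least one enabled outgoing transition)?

R = {0,4}
  0: tau→4  [1 out]
  4: tau→4  [1 out]

Answer: DEADLOCK-FREE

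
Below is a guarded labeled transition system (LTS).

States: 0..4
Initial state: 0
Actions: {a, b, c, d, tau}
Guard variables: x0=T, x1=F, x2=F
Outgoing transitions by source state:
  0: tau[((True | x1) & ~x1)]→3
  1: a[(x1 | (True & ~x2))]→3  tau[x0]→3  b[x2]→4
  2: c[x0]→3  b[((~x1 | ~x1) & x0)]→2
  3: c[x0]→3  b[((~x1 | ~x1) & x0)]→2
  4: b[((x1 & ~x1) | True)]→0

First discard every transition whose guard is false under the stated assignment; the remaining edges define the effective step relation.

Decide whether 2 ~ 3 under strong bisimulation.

Answer: BISIMILAR

Trace:
Refine partition for ~:
  π0 = {{0,1,2,3,4}}
  π1 = {{0},{1},{2,3},{4}}
stable after 2 split(s): 4 block(s)
[2]={2,3}  [3]={2,3}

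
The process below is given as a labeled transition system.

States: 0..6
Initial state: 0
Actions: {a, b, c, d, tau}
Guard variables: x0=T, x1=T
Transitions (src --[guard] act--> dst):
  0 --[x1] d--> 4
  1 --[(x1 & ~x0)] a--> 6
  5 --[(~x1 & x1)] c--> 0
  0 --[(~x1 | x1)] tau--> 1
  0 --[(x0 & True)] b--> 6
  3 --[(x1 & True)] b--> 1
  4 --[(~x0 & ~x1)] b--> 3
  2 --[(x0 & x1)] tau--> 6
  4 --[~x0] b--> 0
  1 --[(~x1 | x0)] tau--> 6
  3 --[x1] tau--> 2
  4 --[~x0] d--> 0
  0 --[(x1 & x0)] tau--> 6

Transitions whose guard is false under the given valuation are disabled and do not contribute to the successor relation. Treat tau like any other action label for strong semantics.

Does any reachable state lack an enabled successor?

Reachable = {0,1,4,6}
  0: b→6  d→4  tau→1  tau→6  [4 out]
  1: tau→6  [1 out]
  4: ∅  [no exit]
  6: ∅  [no exit]
trace reaching 4: d

Answer: DEADLOCK at state 4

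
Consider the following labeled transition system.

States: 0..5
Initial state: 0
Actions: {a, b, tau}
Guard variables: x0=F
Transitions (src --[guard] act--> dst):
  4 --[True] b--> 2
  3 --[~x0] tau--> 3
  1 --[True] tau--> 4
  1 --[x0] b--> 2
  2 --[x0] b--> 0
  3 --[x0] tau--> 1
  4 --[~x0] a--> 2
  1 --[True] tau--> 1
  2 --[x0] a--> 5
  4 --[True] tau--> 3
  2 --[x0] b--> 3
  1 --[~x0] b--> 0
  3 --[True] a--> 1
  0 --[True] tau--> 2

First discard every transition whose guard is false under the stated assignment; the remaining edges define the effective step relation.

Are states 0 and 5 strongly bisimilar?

Answer: NOT BISIMILAR

Working:
Compute ~ classes (split until stable):
  π0 = {{0,1,2,3,4,5}}
  π1 = {{0},{1},{2,5},{3},{4}}
5 equivalence class(es) (converged in 2)
[0]={0}  [5]={2,5}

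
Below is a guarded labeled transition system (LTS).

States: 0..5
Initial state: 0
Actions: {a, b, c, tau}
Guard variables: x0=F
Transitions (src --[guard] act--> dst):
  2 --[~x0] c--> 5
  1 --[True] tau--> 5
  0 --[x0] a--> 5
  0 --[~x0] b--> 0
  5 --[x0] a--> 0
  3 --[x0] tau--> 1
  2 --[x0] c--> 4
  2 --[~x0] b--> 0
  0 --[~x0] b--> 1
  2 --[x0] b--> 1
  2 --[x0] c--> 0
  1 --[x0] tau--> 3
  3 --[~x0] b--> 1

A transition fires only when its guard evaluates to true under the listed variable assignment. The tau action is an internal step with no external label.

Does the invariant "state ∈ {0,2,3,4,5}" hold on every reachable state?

Safe = {0,2,3,4,5}
Reach set: {0,1,5}
  0: ok
  1: ✗ unsafe
  5: ok
witness against invariant: b → 1

Answer: INVARIANT VIOLATED at state 1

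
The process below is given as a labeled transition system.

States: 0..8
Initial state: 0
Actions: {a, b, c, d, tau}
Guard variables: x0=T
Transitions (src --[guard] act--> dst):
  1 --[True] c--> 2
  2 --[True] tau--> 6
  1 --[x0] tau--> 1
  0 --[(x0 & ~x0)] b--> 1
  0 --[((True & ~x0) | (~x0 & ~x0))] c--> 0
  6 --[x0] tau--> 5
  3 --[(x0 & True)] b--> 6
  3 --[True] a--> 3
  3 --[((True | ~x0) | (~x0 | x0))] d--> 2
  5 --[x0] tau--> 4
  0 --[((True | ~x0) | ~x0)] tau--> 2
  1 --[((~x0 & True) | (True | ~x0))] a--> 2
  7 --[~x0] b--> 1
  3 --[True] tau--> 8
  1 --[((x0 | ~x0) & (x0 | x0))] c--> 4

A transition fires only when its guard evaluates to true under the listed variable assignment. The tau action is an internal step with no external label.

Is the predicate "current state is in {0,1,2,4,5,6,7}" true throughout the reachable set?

Answer: INVARIANT HOLDS

Trace:
Allowed set {0,1,2,4,5,6,7}
Reach set: {0,2,4,5,6}
  0: ✓
  2: ✓
  4: ✓
  5: ✓
  6: ✓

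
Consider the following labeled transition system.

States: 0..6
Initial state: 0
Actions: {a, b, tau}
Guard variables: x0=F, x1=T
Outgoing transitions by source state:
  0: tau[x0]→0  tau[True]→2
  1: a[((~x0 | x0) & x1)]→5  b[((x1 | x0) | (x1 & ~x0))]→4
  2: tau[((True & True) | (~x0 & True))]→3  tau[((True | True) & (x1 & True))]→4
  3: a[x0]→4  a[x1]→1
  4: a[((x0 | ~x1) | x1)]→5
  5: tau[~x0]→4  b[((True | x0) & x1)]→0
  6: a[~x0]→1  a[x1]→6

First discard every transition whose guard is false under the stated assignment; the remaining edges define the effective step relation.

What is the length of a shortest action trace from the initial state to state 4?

Layered search for 4:
  Layer 0: {0}
  Layer 1: {2}
  Layer 2: {3,4}
depth(4)=2, e.g. tau·tau

Answer: 2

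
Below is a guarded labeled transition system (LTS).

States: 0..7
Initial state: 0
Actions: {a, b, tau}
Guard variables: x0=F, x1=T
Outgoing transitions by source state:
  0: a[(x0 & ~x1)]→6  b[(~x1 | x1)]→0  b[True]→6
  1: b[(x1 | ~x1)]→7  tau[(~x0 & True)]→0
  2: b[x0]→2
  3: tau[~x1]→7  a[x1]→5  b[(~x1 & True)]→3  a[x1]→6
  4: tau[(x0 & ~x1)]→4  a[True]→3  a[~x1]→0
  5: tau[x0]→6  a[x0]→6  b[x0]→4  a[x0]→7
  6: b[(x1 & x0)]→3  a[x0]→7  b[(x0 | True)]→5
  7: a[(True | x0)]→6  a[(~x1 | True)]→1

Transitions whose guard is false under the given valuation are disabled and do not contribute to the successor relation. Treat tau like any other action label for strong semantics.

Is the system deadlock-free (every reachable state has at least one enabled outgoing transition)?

Answer: DEADLOCK at state 5

Analysis:
R = {0,5,6}
  0: b→0  b→6  [2 out]
  5: ∅  [deadlock]
  6: b→5  [1 out]
trace reaching 5: b·b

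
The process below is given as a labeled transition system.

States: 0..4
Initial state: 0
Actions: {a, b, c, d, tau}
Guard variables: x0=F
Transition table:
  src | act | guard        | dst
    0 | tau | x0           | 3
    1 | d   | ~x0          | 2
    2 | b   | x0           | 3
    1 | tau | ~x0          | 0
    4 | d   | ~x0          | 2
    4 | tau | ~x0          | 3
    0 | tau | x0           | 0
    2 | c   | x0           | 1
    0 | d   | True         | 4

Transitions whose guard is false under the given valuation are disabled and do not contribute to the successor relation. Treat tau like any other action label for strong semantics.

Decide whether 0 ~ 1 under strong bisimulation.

Answer: NOT BISIMILAR

Trace:
Refine partition for ~:
  π0 = {{0,1,2,3,4}}
  π1 = {{0},{1,4},{2,3}}
  π2 = {{0},{1},{2,3},{4}}
stable after 3 split(s): 4 block(s)
[0]={0}  [1]={1}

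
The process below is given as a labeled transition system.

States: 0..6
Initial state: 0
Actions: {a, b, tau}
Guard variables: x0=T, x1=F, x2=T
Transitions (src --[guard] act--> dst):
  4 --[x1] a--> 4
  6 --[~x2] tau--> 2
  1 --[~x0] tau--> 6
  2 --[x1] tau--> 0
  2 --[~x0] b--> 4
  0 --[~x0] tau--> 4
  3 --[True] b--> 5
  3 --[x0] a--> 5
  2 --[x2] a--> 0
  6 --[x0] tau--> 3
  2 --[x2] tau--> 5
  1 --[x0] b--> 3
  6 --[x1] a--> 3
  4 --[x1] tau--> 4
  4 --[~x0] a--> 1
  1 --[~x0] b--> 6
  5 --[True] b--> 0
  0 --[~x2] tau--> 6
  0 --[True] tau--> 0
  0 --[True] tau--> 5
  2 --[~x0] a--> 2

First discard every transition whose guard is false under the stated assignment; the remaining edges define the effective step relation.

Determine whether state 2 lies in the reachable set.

9 transition(s) survive guard evaluation.
L0 = {0}
L1 = {5}  cumulative {0,5}
R = {0,5}

Answer: UNREACHABLE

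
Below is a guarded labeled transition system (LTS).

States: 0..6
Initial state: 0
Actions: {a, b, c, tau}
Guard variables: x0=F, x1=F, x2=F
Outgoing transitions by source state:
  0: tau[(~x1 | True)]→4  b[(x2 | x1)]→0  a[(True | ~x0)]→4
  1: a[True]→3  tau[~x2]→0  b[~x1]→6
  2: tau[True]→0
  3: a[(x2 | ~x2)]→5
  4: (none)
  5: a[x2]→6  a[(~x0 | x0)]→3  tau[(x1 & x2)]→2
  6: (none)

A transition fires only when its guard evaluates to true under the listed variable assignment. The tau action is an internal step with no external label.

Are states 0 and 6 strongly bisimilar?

Answer: NOT BISIMILAR

Working:
Compute ~ classes (split until stable):
  P[0] = {{0,1,2,3,4,5,6}}
  P[1] = {{0},{1},{2},{3,5},{4,6}}
Fixed point at round 2; 5 class(es).
class of 0: {0}; class of 6: {4,6}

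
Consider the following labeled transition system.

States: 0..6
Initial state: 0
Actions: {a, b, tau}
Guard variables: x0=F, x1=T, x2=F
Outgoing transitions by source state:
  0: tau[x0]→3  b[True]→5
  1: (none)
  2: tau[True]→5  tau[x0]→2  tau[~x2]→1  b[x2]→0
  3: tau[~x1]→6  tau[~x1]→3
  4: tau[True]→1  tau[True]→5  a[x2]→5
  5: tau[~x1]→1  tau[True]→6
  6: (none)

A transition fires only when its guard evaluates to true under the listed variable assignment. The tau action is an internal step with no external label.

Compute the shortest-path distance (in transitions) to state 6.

Answer: 2

Working:
Layered search for 6:
  Layer 0: {0}
  Layer 1: {5}
  Layer 2: {6}
depth(6)=2, e.g. b·tau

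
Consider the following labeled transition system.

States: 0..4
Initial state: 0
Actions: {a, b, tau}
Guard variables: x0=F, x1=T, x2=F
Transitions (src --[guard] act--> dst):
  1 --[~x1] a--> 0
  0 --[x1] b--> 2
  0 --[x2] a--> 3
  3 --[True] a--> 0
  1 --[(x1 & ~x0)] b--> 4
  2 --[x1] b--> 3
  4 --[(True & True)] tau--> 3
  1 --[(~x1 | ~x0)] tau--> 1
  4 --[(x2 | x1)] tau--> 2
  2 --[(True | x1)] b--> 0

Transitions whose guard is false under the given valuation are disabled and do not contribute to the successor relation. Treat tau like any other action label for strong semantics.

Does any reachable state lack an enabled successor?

Answer: DEADLOCK-FREE

Analysis:
Reach set: {0,2,3}
  0: b→2  [deg 1]
  2: b→0  b→3  [deg 2]
  3: a→0  [deg 1]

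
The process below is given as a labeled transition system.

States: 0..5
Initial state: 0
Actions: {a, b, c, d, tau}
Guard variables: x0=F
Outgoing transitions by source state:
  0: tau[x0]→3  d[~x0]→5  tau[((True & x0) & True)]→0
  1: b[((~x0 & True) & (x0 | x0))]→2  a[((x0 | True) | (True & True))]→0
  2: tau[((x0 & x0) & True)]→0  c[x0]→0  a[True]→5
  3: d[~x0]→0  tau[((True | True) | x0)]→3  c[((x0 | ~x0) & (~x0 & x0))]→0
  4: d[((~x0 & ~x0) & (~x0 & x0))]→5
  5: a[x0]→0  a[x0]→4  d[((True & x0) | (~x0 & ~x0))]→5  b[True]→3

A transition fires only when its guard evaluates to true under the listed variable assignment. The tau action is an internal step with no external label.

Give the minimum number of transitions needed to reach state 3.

Layered search for 3:
  depth 0: {0}
  depth 1: {5}
  depth 2: {3}
first hit 3 at d=2 via d·b

Answer: 2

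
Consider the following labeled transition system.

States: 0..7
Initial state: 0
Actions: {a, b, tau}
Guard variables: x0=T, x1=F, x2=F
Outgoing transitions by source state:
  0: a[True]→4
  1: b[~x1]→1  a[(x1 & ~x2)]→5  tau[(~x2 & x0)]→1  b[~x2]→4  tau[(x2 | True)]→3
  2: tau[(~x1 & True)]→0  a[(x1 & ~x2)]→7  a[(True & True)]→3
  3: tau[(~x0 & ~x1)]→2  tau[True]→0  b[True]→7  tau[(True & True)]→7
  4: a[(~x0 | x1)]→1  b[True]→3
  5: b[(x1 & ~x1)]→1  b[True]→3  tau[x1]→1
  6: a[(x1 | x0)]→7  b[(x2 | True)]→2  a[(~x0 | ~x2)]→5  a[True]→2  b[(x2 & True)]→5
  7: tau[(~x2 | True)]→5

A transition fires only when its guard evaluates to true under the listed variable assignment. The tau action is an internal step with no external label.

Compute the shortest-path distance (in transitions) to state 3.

Answer: 2

Working:
Layered search for 3:
  L0 = {0}
  L1 = {4}
  L2 = {3}
first hit 3 at d=2 via a·b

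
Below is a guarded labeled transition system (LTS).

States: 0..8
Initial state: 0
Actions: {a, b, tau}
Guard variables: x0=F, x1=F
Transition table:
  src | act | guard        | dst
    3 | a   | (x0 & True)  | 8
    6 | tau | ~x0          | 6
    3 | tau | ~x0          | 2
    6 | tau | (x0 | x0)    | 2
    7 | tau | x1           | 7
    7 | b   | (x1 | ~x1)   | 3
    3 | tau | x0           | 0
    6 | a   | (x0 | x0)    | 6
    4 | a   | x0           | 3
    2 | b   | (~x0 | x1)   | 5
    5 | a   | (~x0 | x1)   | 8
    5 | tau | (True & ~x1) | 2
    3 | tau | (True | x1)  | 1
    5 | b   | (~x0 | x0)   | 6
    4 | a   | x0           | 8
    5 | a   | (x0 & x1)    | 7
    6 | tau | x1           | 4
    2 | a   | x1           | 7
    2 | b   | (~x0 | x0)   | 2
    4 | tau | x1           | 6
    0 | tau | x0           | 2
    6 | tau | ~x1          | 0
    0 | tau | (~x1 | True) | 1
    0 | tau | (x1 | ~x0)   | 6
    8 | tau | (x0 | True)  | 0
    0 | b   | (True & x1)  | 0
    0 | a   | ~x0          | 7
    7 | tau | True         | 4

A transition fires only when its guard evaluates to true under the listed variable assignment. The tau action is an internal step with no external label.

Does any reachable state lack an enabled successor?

Reach set: {0,1,2,3,4,5,6,7,8}
  0: a→7  tau→1  tau→6  [3 exit(s)]
  1: ∅  [STUCK]
  2: b→2  b→5  [2 exit(s)]
  3: tau→1  tau→2  [2 exit(s)]
  4: ∅  [STUCK]
  5: a→8  b→6  tau→2  [3 exit(s)]
  6: tau→0  tau→6  [2 exit(s)]
  7: b→3  tau→4  [2 exit(s)]
  8: tau→0  [1 exit(s)]
witness 1: tau

Answer: DEADLOCK at state 1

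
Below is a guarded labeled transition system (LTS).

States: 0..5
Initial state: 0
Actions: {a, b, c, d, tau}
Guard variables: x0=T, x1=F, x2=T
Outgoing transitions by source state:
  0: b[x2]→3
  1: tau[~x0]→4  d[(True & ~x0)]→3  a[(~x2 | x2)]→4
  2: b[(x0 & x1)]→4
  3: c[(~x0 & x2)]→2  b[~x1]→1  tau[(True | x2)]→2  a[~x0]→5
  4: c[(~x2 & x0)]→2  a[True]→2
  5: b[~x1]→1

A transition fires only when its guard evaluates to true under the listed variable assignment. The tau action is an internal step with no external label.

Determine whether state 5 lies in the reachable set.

Answer: UNREACHABLE

Working:
6 transition(s) survive guard evaluation.
L0 = {0}
L1 = {3}  cumulative {0,3}
L2 = {1,2}  cumulative {0,1,2,3}
L3 = {4}  cumulative {0,1,2,3,4}
Reach set: {0,1,2,3,4}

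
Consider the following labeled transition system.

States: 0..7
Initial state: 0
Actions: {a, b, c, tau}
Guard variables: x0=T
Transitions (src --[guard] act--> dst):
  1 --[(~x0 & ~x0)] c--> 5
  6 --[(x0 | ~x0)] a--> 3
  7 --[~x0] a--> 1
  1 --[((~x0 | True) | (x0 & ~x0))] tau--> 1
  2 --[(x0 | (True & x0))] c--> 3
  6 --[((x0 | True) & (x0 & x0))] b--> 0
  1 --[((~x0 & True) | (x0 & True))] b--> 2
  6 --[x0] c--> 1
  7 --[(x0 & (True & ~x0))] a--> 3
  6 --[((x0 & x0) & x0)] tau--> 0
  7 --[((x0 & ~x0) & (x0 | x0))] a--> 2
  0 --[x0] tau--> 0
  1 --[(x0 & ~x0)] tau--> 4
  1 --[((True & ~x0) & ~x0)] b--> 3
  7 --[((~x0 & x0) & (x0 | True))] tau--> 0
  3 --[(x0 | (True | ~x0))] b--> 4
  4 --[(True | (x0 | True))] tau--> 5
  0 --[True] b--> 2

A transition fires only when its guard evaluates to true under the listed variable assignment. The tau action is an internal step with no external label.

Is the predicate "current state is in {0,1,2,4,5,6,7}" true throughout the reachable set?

Answer: INVARIANT VIOLATED at state 3

Trace:
Inv-set: {0,1,2,4,5,6,7}
R = {0,2,3,4,5}
  0: ✓
  2: ✓
  3: VIOLATES
  4: ✓
  5: ✓
reach 3 via b·c — violates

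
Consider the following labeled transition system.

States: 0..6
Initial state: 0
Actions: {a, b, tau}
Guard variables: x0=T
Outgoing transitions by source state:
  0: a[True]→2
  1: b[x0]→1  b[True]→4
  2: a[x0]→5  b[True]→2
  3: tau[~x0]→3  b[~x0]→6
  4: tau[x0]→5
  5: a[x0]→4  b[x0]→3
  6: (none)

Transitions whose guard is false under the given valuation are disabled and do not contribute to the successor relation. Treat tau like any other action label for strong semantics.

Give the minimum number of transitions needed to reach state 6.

Layered search for 6:
  depth 0: {0}
  depth 1: {2}
  depth 2: {5}
  depth 3: {3,4}
6 never appears.

Answer: UNREACHABLE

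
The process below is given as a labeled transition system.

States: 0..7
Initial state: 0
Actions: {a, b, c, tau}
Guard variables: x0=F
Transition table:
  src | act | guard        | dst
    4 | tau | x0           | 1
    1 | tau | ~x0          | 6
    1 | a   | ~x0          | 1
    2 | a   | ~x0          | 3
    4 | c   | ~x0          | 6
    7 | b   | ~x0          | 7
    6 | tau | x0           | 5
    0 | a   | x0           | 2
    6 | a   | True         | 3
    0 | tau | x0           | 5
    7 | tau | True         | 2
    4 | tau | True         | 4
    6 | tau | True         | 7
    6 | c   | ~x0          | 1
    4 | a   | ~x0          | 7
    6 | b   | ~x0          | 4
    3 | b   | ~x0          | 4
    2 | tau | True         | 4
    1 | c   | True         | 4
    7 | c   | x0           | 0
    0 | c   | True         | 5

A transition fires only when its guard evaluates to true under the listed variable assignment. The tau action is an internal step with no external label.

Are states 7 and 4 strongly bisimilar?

Compute ~ classes (split until stable):
  round 0: {{0,1,2,3,4,5,6,7}}
  round 1: {{0},{1,4},{2},{3},{5},{6},{7}}
  round 2: {{0},{1},{2},{3},{4},{5},{6},{7}}
Fixed point at round 3; 8 class(es).
class of 7: {7}; class of 4: {4}

Answer: NOT BISIMILAR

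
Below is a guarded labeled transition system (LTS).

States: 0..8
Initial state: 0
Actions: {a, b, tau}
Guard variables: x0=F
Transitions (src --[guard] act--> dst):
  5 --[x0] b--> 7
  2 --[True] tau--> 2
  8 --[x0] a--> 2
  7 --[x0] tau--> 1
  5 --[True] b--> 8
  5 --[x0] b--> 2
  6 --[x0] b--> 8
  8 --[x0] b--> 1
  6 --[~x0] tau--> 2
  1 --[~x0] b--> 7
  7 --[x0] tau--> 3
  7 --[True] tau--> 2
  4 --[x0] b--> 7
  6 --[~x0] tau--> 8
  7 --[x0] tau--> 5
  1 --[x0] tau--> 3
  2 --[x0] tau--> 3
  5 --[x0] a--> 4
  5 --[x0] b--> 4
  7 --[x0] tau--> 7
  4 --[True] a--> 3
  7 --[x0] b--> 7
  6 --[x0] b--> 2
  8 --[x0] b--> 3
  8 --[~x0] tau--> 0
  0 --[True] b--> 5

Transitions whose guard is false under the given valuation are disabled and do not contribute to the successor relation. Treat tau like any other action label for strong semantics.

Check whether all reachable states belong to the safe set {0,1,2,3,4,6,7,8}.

Allowed set {0,1,2,3,4,6,7,8}
Reach set: {0,5,8}
  0: safe
  5: outside
  8: safe
witness against invariant: b → 5

Answer: INVARIANT VIOLATED at state 5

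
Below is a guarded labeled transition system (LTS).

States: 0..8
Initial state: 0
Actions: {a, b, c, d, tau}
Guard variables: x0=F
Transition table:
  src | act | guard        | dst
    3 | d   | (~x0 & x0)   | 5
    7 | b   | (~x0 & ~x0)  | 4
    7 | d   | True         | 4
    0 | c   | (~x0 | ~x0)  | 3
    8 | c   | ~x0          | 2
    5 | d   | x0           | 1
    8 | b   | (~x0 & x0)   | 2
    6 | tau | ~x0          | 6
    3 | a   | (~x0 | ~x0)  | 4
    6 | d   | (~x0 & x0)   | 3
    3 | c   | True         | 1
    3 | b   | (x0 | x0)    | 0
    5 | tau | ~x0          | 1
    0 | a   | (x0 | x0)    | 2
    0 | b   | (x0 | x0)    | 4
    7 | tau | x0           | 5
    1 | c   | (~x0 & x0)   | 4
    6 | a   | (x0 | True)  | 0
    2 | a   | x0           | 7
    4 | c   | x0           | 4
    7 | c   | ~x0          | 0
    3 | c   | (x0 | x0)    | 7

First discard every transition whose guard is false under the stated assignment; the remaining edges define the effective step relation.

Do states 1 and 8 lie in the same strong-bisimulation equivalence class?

Bisimulation quotient by refinement:
  P[0] = {{0,1,2,3,4,5,6,7,8}}
  P[1] = {{0,8},{1,2,4},{3},{5},{6},{7}}
  P[2] = {{0},{1,2,4},{3},{5},{6},{7},{8}}
7 equivalence class(es) (converged in 3)
[1]={1,2,4}  [8]={8}

Answer: NOT BISIMILAR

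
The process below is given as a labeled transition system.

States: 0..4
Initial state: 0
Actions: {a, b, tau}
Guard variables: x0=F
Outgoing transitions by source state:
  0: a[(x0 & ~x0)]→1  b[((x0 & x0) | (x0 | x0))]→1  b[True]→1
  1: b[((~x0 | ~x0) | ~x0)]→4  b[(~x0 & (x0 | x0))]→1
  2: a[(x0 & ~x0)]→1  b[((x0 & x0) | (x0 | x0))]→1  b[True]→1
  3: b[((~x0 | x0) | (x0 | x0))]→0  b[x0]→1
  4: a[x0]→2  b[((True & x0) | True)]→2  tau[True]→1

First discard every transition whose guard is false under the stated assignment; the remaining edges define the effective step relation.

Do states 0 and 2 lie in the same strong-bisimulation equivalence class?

Compute ~ classes (split until stable):
  round 0: {{0,1,2,3,4}}
  round 1: {{0,1,2,3},{4}}
  round 2: {{0,2,3},{1},{4}}
  round 3: {{0,2},{1},{3},{4}}
Fixed point at round 4; 4 class(es).
[0]={0,2}  [2]={0,2}

Answer: BISIMILAR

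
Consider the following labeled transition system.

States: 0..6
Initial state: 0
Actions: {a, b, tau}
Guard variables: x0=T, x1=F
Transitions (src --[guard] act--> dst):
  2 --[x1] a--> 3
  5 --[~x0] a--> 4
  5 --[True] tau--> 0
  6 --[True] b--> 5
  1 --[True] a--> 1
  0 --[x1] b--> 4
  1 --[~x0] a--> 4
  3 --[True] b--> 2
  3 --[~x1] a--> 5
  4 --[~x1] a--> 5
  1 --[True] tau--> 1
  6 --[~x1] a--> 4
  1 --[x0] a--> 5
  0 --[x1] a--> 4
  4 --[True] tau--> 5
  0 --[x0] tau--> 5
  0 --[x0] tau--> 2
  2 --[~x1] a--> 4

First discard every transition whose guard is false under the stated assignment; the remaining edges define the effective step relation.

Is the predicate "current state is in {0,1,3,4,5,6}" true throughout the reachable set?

Allowed set {0,1,3,4,5,6}
R = {0,2,4,5}
  0: safe
  2: VIOLATES
  4: safe
  5: safe
counterexample path to 2: tau

Answer: INVARIANT VIOLATED at state 2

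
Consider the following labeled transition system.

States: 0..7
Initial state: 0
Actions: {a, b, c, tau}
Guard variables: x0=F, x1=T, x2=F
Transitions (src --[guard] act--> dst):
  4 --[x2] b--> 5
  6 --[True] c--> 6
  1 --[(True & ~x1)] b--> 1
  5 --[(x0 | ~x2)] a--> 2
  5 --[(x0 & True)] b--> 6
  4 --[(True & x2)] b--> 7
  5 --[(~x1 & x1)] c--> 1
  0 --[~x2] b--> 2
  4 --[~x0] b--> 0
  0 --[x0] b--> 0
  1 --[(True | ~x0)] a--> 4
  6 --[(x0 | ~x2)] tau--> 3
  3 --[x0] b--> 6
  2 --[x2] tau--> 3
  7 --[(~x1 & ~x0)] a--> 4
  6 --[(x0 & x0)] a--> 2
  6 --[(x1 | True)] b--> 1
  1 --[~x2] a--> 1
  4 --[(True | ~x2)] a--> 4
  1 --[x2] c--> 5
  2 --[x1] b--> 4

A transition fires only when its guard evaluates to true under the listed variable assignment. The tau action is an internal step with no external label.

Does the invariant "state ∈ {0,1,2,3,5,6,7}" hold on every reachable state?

Answer: INVARIANT VIOLATED at state 4

Working:
Allowed set {0,1,2,3,5,6,7}
Reach set: {0,2,4}
  0: safe
  2: safe
  4: ✗ unsafe
counterexample path to 4: b·b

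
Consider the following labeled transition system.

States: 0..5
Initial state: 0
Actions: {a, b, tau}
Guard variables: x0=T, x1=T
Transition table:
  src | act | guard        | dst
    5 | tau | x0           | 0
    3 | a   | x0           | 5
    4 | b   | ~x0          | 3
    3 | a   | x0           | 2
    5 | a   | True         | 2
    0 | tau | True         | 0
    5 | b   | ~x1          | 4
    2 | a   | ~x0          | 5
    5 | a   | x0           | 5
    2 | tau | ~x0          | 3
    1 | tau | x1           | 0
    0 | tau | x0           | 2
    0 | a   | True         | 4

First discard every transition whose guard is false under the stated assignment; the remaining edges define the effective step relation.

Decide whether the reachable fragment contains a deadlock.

Reachable = {0,2,4}
  0: a→4  tau→0  tau→2  [3 exit(s)]
  2: ∅  [no exit]
  4: ∅  [no exit]
trace reaching 2: tau

Answer: DEADLOCK at state 2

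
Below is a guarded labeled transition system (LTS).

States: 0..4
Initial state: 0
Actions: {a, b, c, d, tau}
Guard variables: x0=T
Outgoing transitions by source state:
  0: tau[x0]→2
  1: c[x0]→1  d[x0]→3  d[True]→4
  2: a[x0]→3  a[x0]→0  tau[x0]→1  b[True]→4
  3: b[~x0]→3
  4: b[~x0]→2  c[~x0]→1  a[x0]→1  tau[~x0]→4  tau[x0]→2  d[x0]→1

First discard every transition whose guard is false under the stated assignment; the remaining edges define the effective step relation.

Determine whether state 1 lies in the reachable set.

Answer: REACHABLE

Analysis:
11 transition(s) survive guard evaluation.
depth 0: {0}
depth 1: {2}  now seen {0,2}
depth 2: {1,3,4}  now seen {0,1,2,3,4}
Reachable = {0,1,2,3,4}
trace reaching 1: tau·tau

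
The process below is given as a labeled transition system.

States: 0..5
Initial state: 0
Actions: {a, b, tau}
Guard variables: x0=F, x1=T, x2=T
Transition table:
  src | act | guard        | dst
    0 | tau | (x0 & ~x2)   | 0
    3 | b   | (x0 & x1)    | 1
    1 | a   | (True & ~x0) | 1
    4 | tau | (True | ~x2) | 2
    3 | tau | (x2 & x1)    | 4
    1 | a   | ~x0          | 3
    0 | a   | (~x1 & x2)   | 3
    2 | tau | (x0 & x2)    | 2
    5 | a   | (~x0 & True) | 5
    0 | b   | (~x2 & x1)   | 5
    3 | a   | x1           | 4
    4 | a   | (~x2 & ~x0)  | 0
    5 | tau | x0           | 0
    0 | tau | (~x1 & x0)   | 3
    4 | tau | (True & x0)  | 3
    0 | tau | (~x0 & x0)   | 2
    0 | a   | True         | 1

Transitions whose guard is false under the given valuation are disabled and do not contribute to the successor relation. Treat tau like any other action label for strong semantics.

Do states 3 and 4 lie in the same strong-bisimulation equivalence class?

Compute ~ classes (split until stable):
  P[0] = {{0,1,2,3,4,5}}
  P[1] = {{0,1,5},{2},{3},{4}}
  P[2] = {{0,5},{1},{2},{3},{4}}
  P[3] = {{0},{1},{2},{3},{4},{5}}
6 equivalence class(es) (converged in 4)
3∈{3}, 4∈{4}

Answer: NOT BISIMILAR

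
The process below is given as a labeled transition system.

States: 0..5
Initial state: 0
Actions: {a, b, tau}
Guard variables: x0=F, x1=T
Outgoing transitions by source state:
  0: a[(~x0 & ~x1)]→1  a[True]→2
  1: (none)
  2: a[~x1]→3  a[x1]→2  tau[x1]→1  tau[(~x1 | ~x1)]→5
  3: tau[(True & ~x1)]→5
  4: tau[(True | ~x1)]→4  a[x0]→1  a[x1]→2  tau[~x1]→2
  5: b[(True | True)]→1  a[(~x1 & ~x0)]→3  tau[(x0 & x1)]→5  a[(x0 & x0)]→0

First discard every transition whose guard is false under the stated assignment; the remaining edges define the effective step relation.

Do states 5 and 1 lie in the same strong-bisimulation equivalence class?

Answer: NOT BISIMILAR

Trace:
Compute ~ classes (split until stable):
  round 0: {{0,1,2,3,4,5}}
  round 1: {{0},{1,3},{2,4},{5}}
  round 2: {{0},{1,3},{2},{4},{5}}
Fixed point at round 3; 5 class(es).
class of 5: {5}; class of 1: {1,3}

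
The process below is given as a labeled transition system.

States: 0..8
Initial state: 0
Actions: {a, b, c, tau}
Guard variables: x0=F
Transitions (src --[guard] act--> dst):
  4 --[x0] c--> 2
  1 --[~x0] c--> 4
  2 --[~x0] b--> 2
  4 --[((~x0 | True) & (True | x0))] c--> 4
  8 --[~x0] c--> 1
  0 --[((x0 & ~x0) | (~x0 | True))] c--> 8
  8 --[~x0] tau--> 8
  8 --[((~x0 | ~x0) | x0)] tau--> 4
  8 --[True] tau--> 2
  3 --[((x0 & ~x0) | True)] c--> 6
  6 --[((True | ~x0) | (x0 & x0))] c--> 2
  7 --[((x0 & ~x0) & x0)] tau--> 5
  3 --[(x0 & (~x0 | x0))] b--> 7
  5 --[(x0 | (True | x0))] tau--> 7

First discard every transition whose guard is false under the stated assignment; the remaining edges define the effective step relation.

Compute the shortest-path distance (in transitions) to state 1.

Answer: 2

Trace:
BFS to 1:
  depth 0: {0}
  depth 1: {8}
  depth 2: {1,2,4}
first hit 1 at d=2 via c·c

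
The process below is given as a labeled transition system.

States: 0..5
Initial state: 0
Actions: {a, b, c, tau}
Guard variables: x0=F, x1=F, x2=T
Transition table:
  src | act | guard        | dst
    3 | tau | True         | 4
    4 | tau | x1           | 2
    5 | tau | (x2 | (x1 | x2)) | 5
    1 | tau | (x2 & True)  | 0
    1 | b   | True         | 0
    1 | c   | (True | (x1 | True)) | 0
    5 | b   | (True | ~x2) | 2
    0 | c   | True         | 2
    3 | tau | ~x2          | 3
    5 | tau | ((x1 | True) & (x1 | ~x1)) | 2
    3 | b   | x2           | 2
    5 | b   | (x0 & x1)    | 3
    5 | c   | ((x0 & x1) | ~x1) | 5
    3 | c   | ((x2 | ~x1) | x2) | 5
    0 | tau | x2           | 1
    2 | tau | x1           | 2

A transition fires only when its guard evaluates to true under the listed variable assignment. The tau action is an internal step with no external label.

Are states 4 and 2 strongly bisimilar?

Refine partition for ~:
  P[0] = {{0,1,2,3,4,5}}
  P[1] = {{0},{1,3,5},{2,4}}
  P[2] = {{0},{1},{2,4},{3},{5}}
Fixed point at round 3; 5 class(es).
class of 4: {2,4}; class of 2: {2,4}

Answer: BISIMILAR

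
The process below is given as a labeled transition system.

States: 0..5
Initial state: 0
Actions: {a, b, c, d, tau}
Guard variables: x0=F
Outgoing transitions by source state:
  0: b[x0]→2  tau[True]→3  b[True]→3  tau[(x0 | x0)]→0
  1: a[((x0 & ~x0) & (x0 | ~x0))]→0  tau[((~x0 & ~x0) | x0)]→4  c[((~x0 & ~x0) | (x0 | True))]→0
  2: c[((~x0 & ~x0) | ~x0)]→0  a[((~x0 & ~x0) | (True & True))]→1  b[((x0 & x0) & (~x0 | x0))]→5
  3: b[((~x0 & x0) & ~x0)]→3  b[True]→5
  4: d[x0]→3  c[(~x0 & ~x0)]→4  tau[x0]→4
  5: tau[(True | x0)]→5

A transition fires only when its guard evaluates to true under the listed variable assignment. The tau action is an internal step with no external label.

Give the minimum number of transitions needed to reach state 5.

Breadth-first toward 5:
  Layer 0: {0}
  Layer 1: {3}
  Layer 2: {5}
depth(5)=2, e.g. b·b

Answer: 2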